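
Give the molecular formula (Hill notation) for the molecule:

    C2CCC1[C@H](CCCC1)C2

C10H18

Heavy atoms from the SMILES: 10 C.
Implicit hydrogens by atom environment:
  8 × C: 2 H each → 16
  2 × C: 1 H each → 2
  Total hydrogens = 18.
Molecular formula: C10H18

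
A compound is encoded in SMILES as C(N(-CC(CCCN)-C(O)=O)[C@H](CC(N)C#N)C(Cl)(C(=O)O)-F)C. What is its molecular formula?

C14H24ClFN4O4

Heavy atoms from the SMILES: 14 C, 1 Cl, 1 F, 4 N, 4 O.
Implicit hydrogens by atom environment:
  6 × C: 2 H each → 12
  4 × C: no H
  3 × C: 1 H each → 3
  2 × N: 2 H each → 4
  2 × N: no H
  2 × O: 1 H each → 2
  2 × O: no H
  1 × C: 3 H
  1 × Cl: no H
  1 × F: no H
  Total hydrogens = 24.
Molecular formula: C14H24ClFN4O4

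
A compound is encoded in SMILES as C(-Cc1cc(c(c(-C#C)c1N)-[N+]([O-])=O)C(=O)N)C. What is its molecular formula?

Heavy atoms from the SMILES: 12 C, 3 N, 3 O.
Implicit hydrogens by atom environment:
  5 × C (aromatic): no H
  2 × C: 2 H each → 4
  2 × C: no H
  2 × N: 2 H each → 4
  2 × O: no H
  1 × C: 3 H
  1 × C (aromatic): 1 H
  1 × C: 1 H
  1 × N (charge +1): no H
  1 × O (charge -1): no H
  Total hydrogens = 13.
Molecular formula: C12H13N3O3

C12H13N3O3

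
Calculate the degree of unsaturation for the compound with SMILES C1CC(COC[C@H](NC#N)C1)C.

3

Molecular formula from the SMILES: C9H16N2O.
DoU = (2C + 2 + N − H − X)/2 = (2·9 + 2 + 2 − 16 − 0)/2 = 6/2 = 3.
(Structurally: 1 ring(s) + 2 π bond(s) = 3.)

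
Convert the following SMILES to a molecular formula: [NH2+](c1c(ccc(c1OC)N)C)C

C9H15N2O+

Heavy atoms from the SMILES: 9 C, 2 N, 1 O.
Implicit hydrogens by atom environment:
  4 × C (aromatic): no H
  3 × C: 3 H each → 9
  2 × C (aromatic): 1 H each → 2
  1 × N (charge +1): 2 H
  1 × N: 2 H
  1 × O: no H
  Total hydrogens = 15.
Net charge +1.
Molecular formula: C9H15N2O+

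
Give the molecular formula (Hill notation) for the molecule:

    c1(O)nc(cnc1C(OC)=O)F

Heavy atoms from the SMILES: 6 C, 1 F, 2 N, 3 O.
Implicit hydrogens by atom environment:
  3 × C (aromatic): no H
  2 × N (aromatic): no H
  2 × O: no H
  1 × C: 3 H
  1 × C (aromatic): 1 H
  1 × C: no H
  1 × F: no H
  1 × O: 1 H
  Total hydrogens = 5.
Molecular formula: C6H5FN2O3

C6H5FN2O3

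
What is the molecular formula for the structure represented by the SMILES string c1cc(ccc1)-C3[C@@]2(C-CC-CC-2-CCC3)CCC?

Heavy atoms from the SMILES: 19 C.
Implicit hydrogens by atom environment:
  9 × C: 2 H each → 18
  5 × C (aromatic): 1 H each → 5
  2 × C: 1 H each → 2
  1 × C: 3 H
  1 × C: no H
  1 × C (aromatic): no H
  Total hydrogens = 28.
Molecular formula: C19H28

C19H28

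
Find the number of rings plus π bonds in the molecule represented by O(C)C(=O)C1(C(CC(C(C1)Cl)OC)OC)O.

2

Molecular formula from the SMILES: C10H17ClO5.
DoU = (2C + 2 + N − H − X)/2 = (2·10 + 2 + 0 − 17 − 1)/2 = 4/2 = 2.
(Structurally: 1 ring(s) + 1 π bond(s) = 2.)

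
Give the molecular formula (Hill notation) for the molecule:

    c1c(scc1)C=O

C5H4OS

Heavy atoms from the SMILES: 5 C, 1 O, 1 S.
Implicit hydrogens by atom environment:
  3 × C (aromatic): 1 H each → 3
  1 × C: 1 H
  1 × C (aromatic): no H
  1 × O: no H
  1 × S (aromatic): no H
  Total hydrogens = 4.
Molecular formula: C5H4OS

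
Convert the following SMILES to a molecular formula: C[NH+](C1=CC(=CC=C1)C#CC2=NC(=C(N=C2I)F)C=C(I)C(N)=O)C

Heavy atoms from the SMILES: 17 C, 1 F, 2 I, 4 N, 1 O.
Implicit hydrogens by atom environment:
  6 × C (aromatic): no H
  4 × C (aromatic): 1 H each → 4
  4 × C: no H
  2 × C: 3 H each → 6
  2 × I: no H
  2 × N (aromatic): no H
  1 × C: 1 H
  1 × F: no H
  1 × N: 2 H
  1 × N (charge +1): 1 H
  1 × O: no H
  Total hydrogens = 14.
Net charge +1.
Molecular formula: C17H14FI2N4O+

C17H14FI2N4O+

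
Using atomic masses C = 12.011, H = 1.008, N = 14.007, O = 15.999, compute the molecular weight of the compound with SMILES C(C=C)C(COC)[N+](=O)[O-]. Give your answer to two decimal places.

Molecular formula: C6H11NO3.
M = 6×12.011 + 11×1.008 + 1×14.007 + 3×15.999 = 145.16 g/mol.

145.16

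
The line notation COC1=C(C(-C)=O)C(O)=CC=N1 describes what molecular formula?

Heavy atoms from the SMILES: 8 C, 1 N, 3 O.
Implicit hydrogens by atom environment:
  3 × C (aromatic): no H
  2 × C: 3 H each → 6
  2 × C (aromatic): 1 H each → 2
  2 × O: no H
  1 × C: no H
  1 × N (aromatic): no H
  1 × O: 1 H
  Total hydrogens = 9.
Molecular formula: C8H9NO3

C8H9NO3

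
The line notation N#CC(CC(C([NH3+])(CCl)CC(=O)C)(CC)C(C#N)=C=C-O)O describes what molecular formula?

C15H21ClN3O3+

Heavy atoms from the SMILES: 15 C, 1 Cl, 3 N, 3 O.
Implicit hydrogens by atom environment:
  7 × C: no H
  4 × C: 2 H each → 8
  2 × C: 3 H each → 6
  2 × C: 1 H each → 2
  2 × N: no H
  2 × O: 1 H each → 2
  1 × Cl: no H
  1 × N (charge +1): 3 H
  1 × O: no H
  Total hydrogens = 21.
Net charge +1.
Molecular formula: C15H21ClN3O3+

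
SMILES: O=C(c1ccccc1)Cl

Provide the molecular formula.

Heavy atoms from the SMILES: 7 C, 1 Cl, 1 O.
Implicit hydrogens by atom environment:
  5 × C (aromatic): 1 H each → 5
  1 × C (aromatic): no H
  1 × C: no H
  1 × Cl: no H
  1 × O: no H
  Total hydrogens = 5.
Molecular formula: C7H5ClO

C7H5ClO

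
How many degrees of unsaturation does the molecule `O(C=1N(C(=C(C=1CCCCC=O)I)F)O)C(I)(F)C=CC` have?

Molecular formula from the SMILES: C13H15F2I2NO3.
DoU = (2C + 2 + N − H − X)/2 = (2·13 + 2 + 1 − 15 − 4)/2 = 10/2 = 5.
(Structurally: 1 ring(s) + 4 π bond(s) = 5.)

5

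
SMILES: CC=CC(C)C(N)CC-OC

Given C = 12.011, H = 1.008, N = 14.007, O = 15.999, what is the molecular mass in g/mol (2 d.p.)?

Molecular formula: C9H19NO.
M = 9×12.011 + 19×1.008 + 1×14.007 + 1×15.999 = 157.26 g/mol.

157.26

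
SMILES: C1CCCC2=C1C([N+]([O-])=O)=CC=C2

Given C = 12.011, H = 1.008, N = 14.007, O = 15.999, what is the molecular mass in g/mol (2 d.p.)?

177.20

Molecular formula: C10H11NO2.
M = 10×12.011 + 11×1.008 + 1×14.007 + 2×15.999 = 177.20 g/mol.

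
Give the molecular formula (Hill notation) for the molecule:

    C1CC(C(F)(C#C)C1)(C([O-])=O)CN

C9H11FNO2-

Heavy atoms from the SMILES: 9 C, 1 F, 1 N, 2 O.
Implicit hydrogens by atom environment:
  4 × C: 2 H each → 8
  4 × C: no H
  1 × C: 1 H
  1 × F: no H
  1 × N: 2 H
  1 × O: no H
  1 × O (charge -1): no H
  Total hydrogens = 11.
Net charge -1.
Molecular formula: C9H11FNO2-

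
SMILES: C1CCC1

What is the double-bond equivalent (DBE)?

1

Molecular formula from the SMILES: C4H8.
DoU = (2C + 2 + N − H − X)/2 = (2·4 + 2 + 0 − 8 − 0)/2 = 2/2 = 1.
(Structurally: 1 ring(s) + 0 π bond(s) = 1.)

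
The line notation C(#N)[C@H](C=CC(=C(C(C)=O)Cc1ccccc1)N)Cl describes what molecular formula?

C15H15ClN2O

Heavy atoms from the SMILES: 15 C, 1 Cl, 2 N, 1 O.
Implicit hydrogens by atom environment:
  5 × C (aromatic): 1 H each → 5
  4 × C: no H
  3 × C: 1 H each → 3
  1 × C: 3 H
  1 × C: 2 H
  1 × C (aromatic): no H
  1 × Cl: no H
  1 × N: 2 H
  1 × N: no H
  1 × O: no H
  Total hydrogens = 15.
Molecular formula: C15H15ClN2O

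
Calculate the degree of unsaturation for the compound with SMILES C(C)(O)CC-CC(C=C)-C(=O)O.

Molecular formula from the SMILES: C9H16O3.
DoU = (2C + 2 + N − H − X)/2 = (2·9 + 2 + 0 − 16 − 0)/2 = 4/2 = 2.
(Structurally: 0 ring(s) + 2 π bond(s) = 2.)

2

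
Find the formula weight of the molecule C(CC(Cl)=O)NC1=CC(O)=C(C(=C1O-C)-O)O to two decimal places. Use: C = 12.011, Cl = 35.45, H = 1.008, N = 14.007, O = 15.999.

261.66

Molecular formula: C10H12ClNO5.
M = 10×12.011 + 1×35.45 + 12×1.008 + 1×14.007 + 5×15.999 = 261.66 g/mol.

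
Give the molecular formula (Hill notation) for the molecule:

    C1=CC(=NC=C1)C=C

C7H7N

Heavy atoms from the SMILES: 7 C, 1 N.
Implicit hydrogens by atom environment:
  4 × C (aromatic): 1 H each → 4
  1 × C: 2 H
  1 × C: 1 H
  1 × C (aromatic): no H
  1 × N (aromatic): no H
  Total hydrogens = 7.
Molecular formula: C7H7N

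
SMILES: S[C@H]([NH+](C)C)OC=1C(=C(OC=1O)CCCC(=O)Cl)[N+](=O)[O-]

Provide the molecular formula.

C11H16ClN2O6S+

Heavy atoms from the SMILES: 11 C, 1 Cl, 2 N, 6 O, 1 S.
Implicit hydrogens by atom environment:
  4 × C (aromatic): no H
  3 × C: 2 H each → 6
  3 × O: no H
  2 × C: 3 H each → 6
  1 × C: 1 H
  1 × C: no H
  1 × Cl: no H
  1 × N (charge +1): 1 H
  1 × N (charge +1): no H
  1 × O: 1 H
  1 × O (aromatic): no H
  1 × O (charge -1): no H
  1 × S: 1 H
  Total hydrogens = 16.
Net charge +1.
Molecular formula: C11H16ClN2O6S+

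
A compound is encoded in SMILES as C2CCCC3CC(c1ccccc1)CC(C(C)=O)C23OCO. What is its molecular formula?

Heavy atoms from the SMILES: 19 C, 3 O.
Implicit hydrogens by atom environment:
  7 × C: 2 H each → 14
  5 × C (aromatic): 1 H each → 5
  3 × C: 1 H each → 3
  2 × C: no H
  2 × O: no H
  1 × C: 3 H
  1 × C (aromatic): no H
  1 × O: 1 H
  Total hydrogens = 26.
Molecular formula: C19H26O3

C19H26O3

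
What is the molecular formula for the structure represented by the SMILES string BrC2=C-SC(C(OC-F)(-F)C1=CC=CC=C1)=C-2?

C12H9BrF2OS

Heavy atoms from the SMILES: 1 Br, 12 C, 2 F, 1 O, 1 S.
Implicit hydrogens by atom environment:
  7 × C (aromatic): 1 H each → 7
  3 × C (aromatic): no H
  2 × F: no H
  1 × Br: no H
  1 × C: 2 H
  1 × C: no H
  1 × O: no H
  1 × S (aromatic): no H
  Total hydrogens = 9.
Molecular formula: C12H9BrF2OS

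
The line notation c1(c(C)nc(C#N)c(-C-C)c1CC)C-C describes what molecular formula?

Heavy atoms from the SMILES: 13 C, 2 N.
Implicit hydrogens by atom environment:
  5 × C (aromatic): no H
  4 × C: 3 H each → 12
  3 × C: 2 H each → 6
  1 × C: no H
  1 × N (aromatic): no H
  1 × N: no H
  Total hydrogens = 18.
Molecular formula: C13H18N2

C13H18N2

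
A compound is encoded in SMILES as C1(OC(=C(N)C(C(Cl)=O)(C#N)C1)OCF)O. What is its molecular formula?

C8H8ClFN2O4

Heavy atoms from the SMILES: 8 C, 1 Cl, 1 F, 2 N, 4 O.
Implicit hydrogens by atom environment:
  5 × C: no H
  3 × O: no H
  2 × C: 2 H each → 4
  1 × C: 1 H
  1 × Cl: no H
  1 × F: no H
  1 × N: 2 H
  1 × N: no H
  1 × O: 1 H
  Total hydrogens = 8.
Molecular formula: C8H8ClFN2O4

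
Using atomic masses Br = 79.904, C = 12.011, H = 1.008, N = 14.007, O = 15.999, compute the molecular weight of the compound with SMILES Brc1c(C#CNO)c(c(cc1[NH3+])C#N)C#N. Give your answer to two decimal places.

Molecular formula: C10H6BrN4O+.
M = 1×79.904 + 10×12.011 + 6×1.008 + 4×14.007 + 1×15.999 = 278.09 g/mol.

278.09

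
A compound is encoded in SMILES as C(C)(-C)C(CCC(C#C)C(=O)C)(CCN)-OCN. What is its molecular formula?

C14H26N2O2

Heavy atoms from the SMILES: 14 C, 2 N, 2 O.
Implicit hydrogens by atom environment:
  5 × C: 2 H each → 10
  3 × C: 3 H each → 9
  3 × C: 1 H each → 3
  3 × C: no H
  2 × N: 2 H each → 4
  2 × O: no H
  Total hydrogens = 26.
Molecular formula: C14H26N2O2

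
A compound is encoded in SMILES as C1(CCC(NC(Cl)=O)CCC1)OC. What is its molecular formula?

Heavy atoms from the SMILES: 9 C, 1 Cl, 1 N, 2 O.
Implicit hydrogens by atom environment:
  5 × C: 2 H each → 10
  2 × C: 1 H each → 2
  2 × O: no H
  1 × C: 3 H
  1 × C: no H
  1 × Cl: no H
  1 × N: 1 H
  Total hydrogens = 16.
Molecular formula: C9H16ClNO2

C9H16ClNO2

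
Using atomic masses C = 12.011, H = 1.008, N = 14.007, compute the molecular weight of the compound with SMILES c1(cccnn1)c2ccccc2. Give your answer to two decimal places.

Molecular formula: C10H8N2.
M = 10×12.011 + 8×1.008 + 2×14.007 = 156.19 g/mol.

156.19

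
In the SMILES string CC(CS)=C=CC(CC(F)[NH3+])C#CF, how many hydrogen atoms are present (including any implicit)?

Hydrogens are implicit in SMILES; fill each atom to its normal valence:
  4 × C: no H
  3 × C: 1 H each → 3
  2 × C: 2 H each → 4
  2 × F: no H
  1 × C: 3 H
  1 × N (charge +1): 3 H
  1 × S: 1 H
  Total hydrogens = 14.

14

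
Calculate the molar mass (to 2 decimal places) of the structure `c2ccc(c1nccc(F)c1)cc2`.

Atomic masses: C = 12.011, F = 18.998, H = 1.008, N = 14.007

Molecular formula: C11H8FN.
M = 11×12.011 + 1×18.998 + 8×1.008 + 1×14.007 = 173.19 g/mol.

173.19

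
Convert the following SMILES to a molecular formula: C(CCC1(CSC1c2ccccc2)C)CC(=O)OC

C16H22O2S

Heavy atoms from the SMILES: 16 C, 2 O, 1 S.
Implicit hydrogens by atom environment:
  5 × C: 2 H each → 10
  5 × C (aromatic): 1 H each → 5
  2 × C: 3 H each → 6
  2 × C: no H
  2 × O: no H
  1 × C: 1 H
  1 × C (aromatic): no H
  1 × S: no H
  Total hydrogens = 22.
Molecular formula: C16H22O2S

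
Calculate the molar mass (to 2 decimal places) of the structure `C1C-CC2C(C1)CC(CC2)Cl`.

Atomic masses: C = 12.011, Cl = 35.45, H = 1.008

Molecular formula: C10H17Cl.
M = 10×12.011 + 1×35.45 + 17×1.008 = 172.70 g/mol.

172.70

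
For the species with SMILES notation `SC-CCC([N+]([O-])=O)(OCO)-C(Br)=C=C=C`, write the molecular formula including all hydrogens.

C9H12BrNO4S

Heavy atoms from the SMILES: 1 Br, 9 C, 1 N, 4 O, 1 S.
Implicit hydrogens by atom environment:
  5 × C: 2 H each → 10
  4 × C: no H
  2 × O: no H
  1 × Br: no H
  1 × N (charge +1): no H
  1 × O: 1 H
  1 × O (charge -1): no H
  1 × S: 1 H
  Total hydrogens = 12.
Molecular formula: C9H12BrNO4S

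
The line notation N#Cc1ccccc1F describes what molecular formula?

C7H4FN

Heavy atoms from the SMILES: 7 C, 1 F, 1 N.
Implicit hydrogens by atom environment:
  4 × C (aromatic): 1 H each → 4
  2 × C (aromatic): no H
  1 × C: no H
  1 × F: no H
  1 × N: no H
  Total hydrogens = 4.
Molecular formula: C7H4FN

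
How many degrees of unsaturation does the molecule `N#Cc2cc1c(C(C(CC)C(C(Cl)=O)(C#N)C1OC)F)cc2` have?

Molecular formula from the SMILES: C16H14ClFN2O2.
DoU = (2C + 2 + N − H − X)/2 = (2·16 + 2 + 2 − 14 − 2)/2 = 20/2 = 10.
(Structurally: 2 ring(s) + 8 π bond(s) = 10.)

10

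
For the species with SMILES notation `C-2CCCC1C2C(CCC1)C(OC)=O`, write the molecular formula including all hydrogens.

Heavy atoms from the SMILES: 12 C, 2 O.
Implicit hydrogens by atom environment:
  7 × C: 2 H each → 14
  3 × C: 1 H each → 3
  2 × O: no H
  1 × C: 3 H
  1 × C: no H
  Total hydrogens = 20.
Molecular formula: C12H20O2

C12H20O2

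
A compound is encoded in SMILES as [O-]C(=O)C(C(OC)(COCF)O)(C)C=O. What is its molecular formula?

C8H12FO6-

Heavy atoms from the SMILES: 8 C, 1 F, 6 O.
Implicit hydrogens by atom environment:
  4 × O: no H
  3 × C: no H
  2 × C: 3 H each → 6
  2 × C: 2 H each → 4
  1 × C: 1 H
  1 × F: no H
  1 × O: 1 H
  1 × O (charge -1): no H
  Total hydrogens = 12.
Net charge -1.
Molecular formula: C8H12FO6-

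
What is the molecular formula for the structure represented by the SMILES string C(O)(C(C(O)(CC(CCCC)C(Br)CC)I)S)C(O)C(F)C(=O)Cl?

Heavy atoms from the SMILES: 1 Br, 15 C, 1 Cl, 1 F, 1 I, 4 O, 1 S.
Implicit hydrogens by atom environment:
  6 × C: 1 H each → 6
  5 × C: 2 H each → 10
  3 × O: 1 H each → 3
  2 × C: 3 H each → 6
  2 × C: no H
  1 × Br: no H
  1 × Cl: no H
  1 × F: no H
  1 × I: no H
  1 × O: no H
  1 × S: 1 H
  Total hydrogens = 26.
Molecular formula: C15H26BrClFIO4S

C15H26BrClFIO4S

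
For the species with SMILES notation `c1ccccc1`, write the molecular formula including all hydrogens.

Heavy atoms from the SMILES: 6 C.
Implicit hydrogens by atom environment:
  6 × C (aromatic): 1 H each → 6
  Total hydrogens = 6.
Molecular formula: C6H6

C6H6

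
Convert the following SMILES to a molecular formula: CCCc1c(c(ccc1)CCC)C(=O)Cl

Heavy atoms from the SMILES: 13 C, 1 Cl, 1 O.
Implicit hydrogens by atom environment:
  4 × C: 2 H each → 8
  3 × C (aromatic): 1 H each → 3
  3 × C (aromatic): no H
  2 × C: 3 H each → 6
  1 × C: no H
  1 × Cl: no H
  1 × O: no H
  Total hydrogens = 17.
Molecular formula: C13H17ClO

C13H17ClO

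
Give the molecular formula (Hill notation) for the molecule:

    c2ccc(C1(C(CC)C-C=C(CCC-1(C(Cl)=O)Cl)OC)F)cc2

C18H21Cl2FO2

Heavy atoms from the SMILES: 18 C, 2 Cl, 1 F, 2 O.
Implicit hydrogens by atom environment:
  5 × C (aromatic): 1 H each → 5
  4 × C: 2 H each → 8
  4 × C: no H
  2 × C: 3 H each → 6
  2 × C: 1 H each → 2
  2 × Cl: no H
  2 × O: no H
  1 × C (aromatic): no H
  1 × F: no H
  Total hydrogens = 21.
Molecular formula: C18H21Cl2FO2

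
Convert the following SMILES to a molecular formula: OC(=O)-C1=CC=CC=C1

Heavy atoms from the SMILES: 7 C, 2 O.
Implicit hydrogens by atom environment:
  5 × C (aromatic): 1 H each → 5
  1 × C (aromatic): no H
  1 × C: no H
  1 × O: 1 H
  1 × O: no H
  Total hydrogens = 6.
Molecular formula: C7H6O2

C7H6O2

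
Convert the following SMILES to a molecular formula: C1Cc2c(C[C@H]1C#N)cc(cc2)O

C11H11NO

Heavy atoms from the SMILES: 11 C, 1 N, 1 O.
Implicit hydrogens by atom environment:
  3 × C: 2 H each → 6
  3 × C (aromatic): 1 H each → 3
  3 × C (aromatic): no H
  1 × C: 1 H
  1 × C: no H
  1 × N: no H
  1 × O: 1 H
  Total hydrogens = 11.
Molecular formula: C11H11NO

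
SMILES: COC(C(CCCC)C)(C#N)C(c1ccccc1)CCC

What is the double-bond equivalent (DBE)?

6

Molecular formula from the SMILES: C19H29NO.
DoU = (2C + 2 + N − H − X)/2 = (2·19 + 2 + 1 − 29 − 0)/2 = 12/2 = 6.
(Structurally: 1 ring(s) + 5 π bond(s) = 6.)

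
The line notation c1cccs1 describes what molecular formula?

Heavy atoms from the SMILES: 4 C, 1 S.
Implicit hydrogens by atom environment:
  4 × C (aromatic): 1 H each → 4
  1 × S (aromatic): no H
  Total hydrogens = 4.
Molecular formula: C4H4S

C4H4S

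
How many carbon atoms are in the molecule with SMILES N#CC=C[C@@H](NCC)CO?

7

The symbol for carbon appears 7 times in the SMILES.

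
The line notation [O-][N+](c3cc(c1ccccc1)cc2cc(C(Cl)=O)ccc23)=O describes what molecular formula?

C17H10ClNO3

Heavy atoms from the SMILES: 17 C, 1 Cl, 1 N, 3 O.
Implicit hydrogens by atom environment:
  10 × C (aromatic): 1 H each → 10
  6 × C (aromatic): no H
  2 × O: no H
  1 × C: no H
  1 × Cl: no H
  1 × N (charge +1): no H
  1 × O (charge -1): no H
  Total hydrogens = 10.
Molecular formula: C17H10ClNO3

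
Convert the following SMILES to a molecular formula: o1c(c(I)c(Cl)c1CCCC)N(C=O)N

Heavy atoms from the SMILES: 9 C, 1 Cl, 1 I, 2 N, 2 O.
Implicit hydrogens by atom environment:
  4 × C (aromatic): no H
  3 × C: 2 H each → 6
  1 × C: 3 H
  1 × C: 1 H
  1 × Cl: no H
  1 × I: no H
  1 × N: 2 H
  1 × N: no H
  1 × O (aromatic): no H
  1 × O: no H
  Total hydrogens = 12.
Molecular formula: C9H12ClIN2O2

C9H12ClIN2O2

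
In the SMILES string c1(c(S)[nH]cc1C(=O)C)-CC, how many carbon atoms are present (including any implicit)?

The symbol for carbon appears 8 times in the SMILES. Lowercase c denotes aromatic carbon and counts toward C.

8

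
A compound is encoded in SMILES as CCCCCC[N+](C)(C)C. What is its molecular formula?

C9H22N+

Heavy atoms from the SMILES: 9 C, 1 N.
Implicit hydrogens by atom environment:
  5 × C: 2 H each → 10
  4 × C: 3 H each → 12
  1 × N (charge +1): no H
  Total hydrogens = 22.
Net charge +1.
Molecular formula: C9H22N+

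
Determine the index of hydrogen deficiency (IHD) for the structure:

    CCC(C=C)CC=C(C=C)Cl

3

Molecular formula from the SMILES: C10H15Cl.
DoU = (2C + 2 + N − H − X)/2 = (2·10 + 2 + 0 − 15 − 1)/2 = 6/2 = 3.
(Structurally: 0 ring(s) + 3 π bond(s) = 3.)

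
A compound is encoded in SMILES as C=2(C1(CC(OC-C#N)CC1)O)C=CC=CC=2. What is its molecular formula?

Heavy atoms from the SMILES: 13 C, 1 N, 2 O.
Implicit hydrogens by atom environment:
  5 × C (aromatic): 1 H each → 5
  4 × C: 2 H each → 8
  2 × C: no H
  1 × C: 1 H
  1 × C (aromatic): no H
  1 × N: no H
  1 × O: 1 H
  1 × O: no H
  Total hydrogens = 15.
Molecular formula: C13H15NO2

C13H15NO2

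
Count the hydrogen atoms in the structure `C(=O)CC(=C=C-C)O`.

8

Hydrogens are implicit in SMILES; fill each atom to its normal valence:
  2 × C: 1 H each → 2
  2 × C: no H
  1 × C: 3 H
  1 × C: 2 H
  1 × O: 1 H
  1 × O: no H
  Total hydrogens = 8.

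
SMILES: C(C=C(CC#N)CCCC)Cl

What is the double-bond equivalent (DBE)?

Molecular formula from the SMILES: C9H14ClN.
DoU = (2C + 2 + N − H − X)/2 = (2·9 + 2 + 1 − 14 − 1)/2 = 6/2 = 3.
(Structurally: 0 ring(s) + 3 π bond(s) = 3.)

3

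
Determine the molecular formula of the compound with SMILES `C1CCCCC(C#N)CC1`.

Heavy atoms from the SMILES: 9 C, 1 N.
Implicit hydrogens by atom environment:
  7 × C: 2 H each → 14
  1 × C: 1 H
  1 × C: no H
  1 × N: no H
  Total hydrogens = 15.
Molecular formula: C9H15N

C9H15N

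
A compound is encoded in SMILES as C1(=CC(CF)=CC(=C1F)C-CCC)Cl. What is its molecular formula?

Heavy atoms from the SMILES: 11 C, 1 Cl, 2 F.
Implicit hydrogens by atom environment:
  4 × C: 2 H each → 8
  4 × C (aromatic): no H
  2 × C (aromatic): 1 H each → 2
  2 × F: no H
  1 × C: 3 H
  1 × Cl: no H
  Total hydrogens = 13.
Molecular formula: C11H13ClF2

C11H13ClF2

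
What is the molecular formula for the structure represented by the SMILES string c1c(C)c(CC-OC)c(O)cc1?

Heavy atoms from the SMILES: 10 C, 2 O.
Implicit hydrogens by atom environment:
  3 × C (aromatic): 1 H each → 3
  3 × C (aromatic): no H
  2 × C: 3 H each → 6
  2 × C: 2 H each → 4
  1 × O: 1 H
  1 × O: no H
  Total hydrogens = 14.
Molecular formula: C10H14O2

C10H14O2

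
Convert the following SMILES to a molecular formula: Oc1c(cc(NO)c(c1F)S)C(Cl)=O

C7H5ClFNO3S

Heavy atoms from the SMILES: 7 C, 1 Cl, 1 F, 1 N, 3 O, 1 S.
Implicit hydrogens by atom environment:
  5 × C (aromatic): no H
  2 × O: 1 H each → 2
  1 × C (aromatic): 1 H
  1 × C: no H
  1 × Cl: no H
  1 × F: no H
  1 × N: 1 H
  1 × O: no H
  1 × S: 1 H
  Total hydrogens = 5.
Molecular formula: C7H5ClFNO3S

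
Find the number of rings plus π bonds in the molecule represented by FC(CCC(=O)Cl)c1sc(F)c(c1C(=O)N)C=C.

6

Molecular formula from the SMILES: C11H10ClF2NO2S.
DoU = (2C + 2 + N − H − X)/2 = (2·11 + 2 + 1 − 10 − 3)/2 = 12/2 = 6.
(Structurally: 1 ring(s) + 5 π bond(s) = 6.)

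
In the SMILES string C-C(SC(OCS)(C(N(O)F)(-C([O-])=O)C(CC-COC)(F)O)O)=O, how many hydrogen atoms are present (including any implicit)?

18

Hydrogens are implicit in SMILES; fill each atom to its normal valence:
  5 × C: no H
  4 × C: 2 H each → 8
  4 × O: no H
  3 × O: 1 H each → 3
  2 × C: 3 H each → 6
  2 × F: no H
  1 × N: no H
  1 × O (charge -1): no H
  1 × S: 1 H
  1 × S: no H
  Total hydrogens = 18.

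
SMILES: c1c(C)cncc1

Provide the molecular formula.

Heavy atoms from the SMILES: 6 C, 1 N.
Implicit hydrogens by atom environment:
  4 × C (aromatic): 1 H each → 4
  1 × C: 3 H
  1 × C (aromatic): no H
  1 × N (aromatic): no H
  Total hydrogens = 7.
Molecular formula: C6H7N

C6H7N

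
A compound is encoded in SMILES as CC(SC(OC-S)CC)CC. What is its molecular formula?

C8H18OS2

Heavy atoms from the SMILES: 8 C, 1 O, 2 S.
Implicit hydrogens by atom environment:
  3 × C: 3 H each → 9
  3 × C: 2 H each → 6
  2 × C: 1 H each → 2
  1 × O: no H
  1 × S: 1 H
  1 × S: no H
  Total hydrogens = 18.
Molecular formula: C8H18OS2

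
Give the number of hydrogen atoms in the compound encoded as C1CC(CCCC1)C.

Hydrogens are implicit in SMILES; fill each atom to its normal valence:
  6 × C: 2 H each → 12
  1 × C: 3 H
  1 × C: 1 H
  Total hydrogens = 16.

16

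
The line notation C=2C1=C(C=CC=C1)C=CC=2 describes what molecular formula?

C10H8

Heavy atoms from the SMILES: 10 C.
Implicit hydrogens by atom environment:
  8 × C (aromatic): 1 H each → 8
  2 × C (aromatic): no H
  Total hydrogens = 8.
Molecular formula: C10H8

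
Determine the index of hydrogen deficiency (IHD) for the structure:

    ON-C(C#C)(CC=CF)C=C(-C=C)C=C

6

Molecular formula from the SMILES: C12H14FNO.
DoU = (2C + 2 + N − H − X)/2 = (2·12 + 2 + 1 − 14 − 1)/2 = 12/2 = 6.
(Structurally: 0 ring(s) + 6 π bond(s) = 6.)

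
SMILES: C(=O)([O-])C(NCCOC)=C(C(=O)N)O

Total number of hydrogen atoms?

11

Hydrogens are implicit in SMILES; fill each atom to its normal valence:
  4 × C: no H
  3 × O: no H
  2 × C: 2 H each → 4
  1 × C: 3 H
  1 × N: 2 H
  1 × N: 1 H
  1 × O: 1 H
  1 × O (charge -1): no H
  Total hydrogens = 11.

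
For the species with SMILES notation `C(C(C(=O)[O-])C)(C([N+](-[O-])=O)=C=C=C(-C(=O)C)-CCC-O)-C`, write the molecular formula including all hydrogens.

C14H18NO6-

Heavy atoms from the SMILES: 14 C, 1 N, 6 O.
Implicit hydrogens by atom environment:
  6 × C: no H
  3 × C: 3 H each → 9
  3 × C: 2 H each → 6
  3 × O: no H
  2 × C: 1 H each → 2
  2 × O (charge -1): no H
  1 × N (charge +1): no H
  1 × O: 1 H
  Total hydrogens = 18.
Net charge -1.
Molecular formula: C14H18NO6-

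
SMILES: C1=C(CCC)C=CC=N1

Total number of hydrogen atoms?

11

Hydrogens are implicit in SMILES; fill each atom to its normal valence:
  4 × C (aromatic): 1 H each → 4
  2 × C: 2 H each → 4
  1 × C: 3 H
  1 × C (aromatic): no H
  1 × N (aromatic): no H
  Total hydrogens = 11.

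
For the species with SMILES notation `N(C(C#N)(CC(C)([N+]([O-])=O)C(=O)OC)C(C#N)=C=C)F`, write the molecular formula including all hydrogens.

C11H11FN4O4

Heavy atoms from the SMILES: 11 C, 1 F, 4 N, 4 O.
Implicit hydrogens by atom environment:
  7 × C: no H
  3 × O: no H
  2 × C: 3 H each → 6
  2 × C: 2 H each → 4
  2 × N: no H
  1 × F: no H
  1 × N: 1 H
  1 × N (charge +1): no H
  1 × O (charge -1): no H
  Total hydrogens = 11.
Molecular formula: C11H11FN4O4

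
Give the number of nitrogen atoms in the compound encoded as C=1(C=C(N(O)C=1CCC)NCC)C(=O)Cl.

The symbol for nitrogen appears 2 times in the SMILES.

2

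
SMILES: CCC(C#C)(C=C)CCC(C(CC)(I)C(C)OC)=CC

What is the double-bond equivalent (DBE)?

Molecular formula from the SMILES: C18H29IO.
DoU = (2C + 2 + N − H − X)/2 = (2·18 + 2 + 0 − 29 − 1)/2 = 8/2 = 4.
(Structurally: 0 ring(s) + 4 π bond(s) = 4.)

4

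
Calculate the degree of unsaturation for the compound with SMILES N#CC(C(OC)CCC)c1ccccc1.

Molecular formula from the SMILES: C13H17NO.
DoU = (2C + 2 + N − H − X)/2 = (2·13 + 2 + 1 − 17 − 0)/2 = 12/2 = 6.
(Structurally: 1 ring(s) + 5 π bond(s) = 6.)

6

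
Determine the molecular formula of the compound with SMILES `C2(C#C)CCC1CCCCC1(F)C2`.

Heavy atoms from the SMILES: 12 C, 1 F.
Implicit hydrogens by atom environment:
  7 × C: 2 H each → 14
  3 × C: 1 H each → 3
  2 × C: no H
  1 × F: no H
  Total hydrogens = 17.
Molecular formula: C12H17F

C12H17F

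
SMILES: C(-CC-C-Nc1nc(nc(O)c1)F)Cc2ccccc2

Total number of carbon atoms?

15

The symbol for carbon appears 15 times in the SMILES. Lowercase c denotes aromatic carbon and counts toward C.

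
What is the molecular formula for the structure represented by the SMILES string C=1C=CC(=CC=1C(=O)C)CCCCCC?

Heavy atoms from the SMILES: 14 C, 1 O.
Implicit hydrogens by atom environment:
  5 × C: 2 H each → 10
  4 × C (aromatic): 1 H each → 4
  2 × C: 3 H each → 6
  2 × C (aromatic): no H
  1 × C: no H
  1 × O: no H
  Total hydrogens = 20.
Molecular formula: C14H20O

C14H20O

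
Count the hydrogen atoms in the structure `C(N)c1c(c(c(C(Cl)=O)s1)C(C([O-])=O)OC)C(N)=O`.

Hydrogens are implicit in SMILES; fill each atom to its normal valence:
  4 × C (aromatic): no H
  4 × O: no H
  3 × C: no H
  2 × N: 2 H each → 4
  1 × C: 3 H
  1 × C: 2 H
  1 × C: 1 H
  1 × Cl: no H
  1 × O (charge -1): no H
  1 × S (aromatic): no H
  Total hydrogens = 10.

10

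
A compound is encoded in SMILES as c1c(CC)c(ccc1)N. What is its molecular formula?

C8H11N

Heavy atoms from the SMILES: 8 C, 1 N.
Implicit hydrogens by atom environment:
  4 × C (aromatic): 1 H each → 4
  2 × C (aromatic): no H
  1 × C: 3 H
  1 × C: 2 H
  1 × N: 2 H
  Total hydrogens = 11.
Molecular formula: C8H11N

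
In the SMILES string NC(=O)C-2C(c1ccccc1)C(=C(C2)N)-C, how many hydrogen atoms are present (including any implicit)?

Hydrogens are implicit in SMILES; fill each atom to its normal valence:
  5 × C (aromatic): 1 H each → 5
  3 × C: no H
  2 × C: 1 H each → 2
  2 × N: 2 H each → 4
  1 × C: 3 H
  1 × C: 2 H
  1 × C (aromatic): no H
  1 × O: no H
  Total hydrogens = 16.

16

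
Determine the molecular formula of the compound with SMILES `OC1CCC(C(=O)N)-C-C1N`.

Heavy atoms from the SMILES: 7 C, 2 N, 2 O.
Implicit hydrogens by atom environment:
  3 × C: 2 H each → 6
  3 × C: 1 H each → 3
  2 × N: 2 H each → 4
  1 × C: no H
  1 × O: 1 H
  1 × O: no H
  Total hydrogens = 14.
Molecular formula: C7H14N2O2

C7H14N2O2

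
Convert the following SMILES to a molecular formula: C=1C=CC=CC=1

C6H6

Heavy atoms from the SMILES: 6 C.
Implicit hydrogens by atom environment:
  6 × C (aromatic): 1 H each → 6
  Total hydrogens = 6.
Molecular formula: C6H6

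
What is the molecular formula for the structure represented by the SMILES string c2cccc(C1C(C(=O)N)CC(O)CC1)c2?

Heavy atoms from the SMILES: 13 C, 1 N, 2 O.
Implicit hydrogens by atom environment:
  5 × C (aromatic): 1 H each → 5
  3 × C: 2 H each → 6
  3 × C: 1 H each → 3
  1 × C: no H
  1 × C (aromatic): no H
  1 × N: 2 H
  1 × O: 1 H
  1 × O: no H
  Total hydrogens = 17.
Molecular formula: C13H17NO2

C13H17NO2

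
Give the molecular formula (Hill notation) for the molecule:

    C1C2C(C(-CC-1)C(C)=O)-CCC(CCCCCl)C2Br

C16H26BrClO

Heavy atoms from the SMILES: 1 Br, 16 C, 1 Cl, 1 O.
Implicit hydrogens by atom environment:
  9 × C: 2 H each → 18
  5 × C: 1 H each → 5
  1 × Br: no H
  1 × C: 3 H
  1 × C: no H
  1 × Cl: no H
  1 × O: no H
  Total hydrogens = 26.
Molecular formula: C16H26BrClO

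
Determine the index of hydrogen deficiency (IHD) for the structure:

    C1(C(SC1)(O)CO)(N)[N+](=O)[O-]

Molecular formula from the SMILES: C4H8N2O4S.
DoU = (2C + 2 + N − H − X)/2 = (2·4 + 2 + 2 − 8 − 0)/2 = 4/2 = 2.
(Structurally: 1 ring(s) + 1 π bond(s) = 2.)

2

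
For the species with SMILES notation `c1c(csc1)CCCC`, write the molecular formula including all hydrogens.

Heavy atoms from the SMILES: 8 C, 1 S.
Implicit hydrogens by atom environment:
  3 × C: 2 H each → 6
  3 × C (aromatic): 1 H each → 3
  1 × C: 3 H
  1 × C (aromatic): no H
  1 × S (aromatic): no H
  Total hydrogens = 12.
Molecular formula: C8H12S

C8H12S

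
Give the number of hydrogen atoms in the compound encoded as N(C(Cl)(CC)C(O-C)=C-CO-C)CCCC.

24

Hydrogens are implicit in SMILES; fill each atom to its normal valence:
  5 × C: 2 H each → 10
  4 × C: 3 H each → 12
  2 × C: no H
  2 × O: no H
  1 × C: 1 H
  1 × Cl: no H
  1 × N: 1 H
  Total hydrogens = 24.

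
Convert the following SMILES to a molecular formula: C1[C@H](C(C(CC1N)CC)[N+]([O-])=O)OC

Heavy atoms from the SMILES: 9 C, 2 N, 3 O.
Implicit hydrogens by atom environment:
  4 × C: 1 H each → 4
  3 × C: 2 H each → 6
  2 × C: 3 H each → 6
  2 × O: no H
  1 × N: 2 H
  1 × N (charge +1): no H
  1 × O (charge -1): no H
  Total hydrogens = 18.
Molecular formula: C9H18N2O3

C9H18N2O3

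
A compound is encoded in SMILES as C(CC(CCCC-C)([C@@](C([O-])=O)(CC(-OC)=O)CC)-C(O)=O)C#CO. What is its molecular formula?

C18H27O7-

Heavy atoms from the SMILES: 18 C, 7 O.
Implicit hydrogens by atom environment:
  8 × C: 2 H each → 16
  7 × C: no H
  4 × O: no H
  3 × C: 3 H each → 9
  2 × O: 1 H each → 2
  1 × O (charge -1): no H
  Total hydrogens = 27.
Net charge -1.
Molecular formula: C18H27O7-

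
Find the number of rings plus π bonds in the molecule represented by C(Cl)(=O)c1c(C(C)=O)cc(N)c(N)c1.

6

Molecular formula from the SMILES: C9H9ClN2O2.
DoU = (2C + 2 + N − H − X)/2 = (2·9 + 2 + 2 − 9 − 1)/2 = 12/2 = 6.
(Structurally: 1 ring(s) + 5 π bond(s) = 6.)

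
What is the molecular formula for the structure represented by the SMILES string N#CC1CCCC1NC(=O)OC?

C8H12N2O2

Heavy atoms from the SMILES: 8 C, 2 N, 2 O.
Implicit hydrogens by atom environment:
  3 × C: 2 H each → 6
  2 × C: 1 H each → 2
  2 × C: no H
  2 × O: no H
  1 × C: 3 H
  1 × N: 1 H
  1 × N: no H
  Total hydrogens = 12.
Molecular formula: C8H12N2O2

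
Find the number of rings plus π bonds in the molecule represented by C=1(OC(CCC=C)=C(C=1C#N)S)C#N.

8

Molecular formula from the SMILES: C10H8N2OS.
DoU = (2C + 2 + N − H − X)/2 = (2·10 + 2 + 2 − 8 − 0)/2 = 16/2 = 8.
(Structurally: 1 ring(s) + 7 π bond(s) = 8.)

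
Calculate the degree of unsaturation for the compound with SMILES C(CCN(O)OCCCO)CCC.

0

Molecular formula from the SMILES: C9H21NO3.
DoU = (2C + 2 + N − H − X)/2 = (2·9 + 2 + 1 − 21 − 0)/2 = 0/2 = 0.
(Structurally: 0 ring(s) + 0 π bond(s) = 0.)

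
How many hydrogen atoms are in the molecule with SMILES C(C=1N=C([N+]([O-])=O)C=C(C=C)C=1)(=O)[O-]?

Hydrogens are implicit in SMILES; fill each atom to its normal valence:
  3 × C (aromatic): no H
  2 × C (aromatic): 1 H each → 2
  2 × O: no H
  2 × O (charge -1): no H
  1 × C: 2 H
  1 × C: 1 H
  1 × C: no H
  1 × N (aromatic): no H
  1 × N (charge +1): no H
  Total hydrogens = 5.

5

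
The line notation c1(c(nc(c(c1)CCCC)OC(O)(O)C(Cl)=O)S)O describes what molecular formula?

C11H14ClNO5S

Heavy atoms from the SMILES: 11 C, 1 Cl, 1 N, 5 O, 1 S.
Implicit hydrogens by atom environment:
  4 × C (aromatic): no H
  3 × C: 2 H each → 6
  3 × O: 1 H each → 3
  2 × C: no H
  2 × O: no H
  1 × C: 3 H
  1 × C (aromatic): 1 H
  1 × Cl: no H
  1 × N (aromatic): no H
  1 × S: 1 H
  Total hydrogens = 14.
Molecular formula: C11H14ClNO5S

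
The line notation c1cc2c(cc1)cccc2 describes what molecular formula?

C10H8

Heavy atoms from the SMILES: 10 C.
Implicit hydrogens by atom environment:
  8 × C (aromatic): 1 H each → 8
  2 × C (aromatic): no H
  Total hydrogens = 8.
Molecular formula: C10H8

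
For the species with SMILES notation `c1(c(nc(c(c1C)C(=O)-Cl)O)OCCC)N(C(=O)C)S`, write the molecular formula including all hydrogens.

C12H15ClN2O4S

Heavy atoms from the SMILES: 12 C, 1 Cl, 2 N, 4 O, 1 S.
Implicit hydrogens by atom environment:
  5 × C (aromatic): no H
  3 × C: 3 H each → 9
  3 × O: no H
  2 × C: 2 H each → 4
  2 × C: no H
  1 × Cl: no H
  1 × N (aromatic): no H
  1 × N: no H
  1 × O: 1 H
  1 × S: 1 H
  Total hydrogens = 15.
Molecular formula: C12H15ClN2O4S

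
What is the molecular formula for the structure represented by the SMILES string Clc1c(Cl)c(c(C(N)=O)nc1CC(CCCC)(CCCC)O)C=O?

C17H24Cl2N2O3

Heavy atoms from the SMILES: 17 C, 2 Cl, 2 N, 3 O.
Implicit hydrogens by atom environment:
  7 × C: 2 H each → 14
  5 × C (aromatic): no H
  2 × C: 3 H each → 6
  2 × C: no H
  2 × Cl: no H
  2 × O: no H
  1 × C: 1 H
  1 × N: 2 H
  1 × N (aromatic): no H
  1 × O: 1 H
  Total hydrogens = 24.
Molecular formula: C17H24Cl2N2O3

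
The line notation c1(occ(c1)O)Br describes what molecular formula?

Heavy atoms from the SMILES: 1 Br, 4 C, 2 O.
Implicit hydrogens by atom environment:
  2 × C (aromatic): 1 H each → 2
  2 × C (aromatic): no H
  1 × Br: no H
  1 × O: 1 H
  1 × O (aromatic): no H
  Total hydrogens = 3.
Molecular formula: C4H3BrO2

C4H3BrO2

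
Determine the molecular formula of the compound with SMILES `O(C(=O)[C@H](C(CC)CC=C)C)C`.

Heavy atoms from the SMILES: 10 C, 2 O.
Implicit hydrogens by atom environment:
  3 × C: 3 H each → 9
  3 × C: 2 H each → 6
  3 × C: 1 H each → 3
  2 × O: no H
  1 × C: no H
  Total hydrogens = 18.
Molecular formula: C10H18O2

C10H18O2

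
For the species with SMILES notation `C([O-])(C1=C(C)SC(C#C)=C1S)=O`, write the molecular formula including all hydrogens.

Heavy atoms from the SMILES: 8 C, 2 O, 2 S.
Implicit hydrogens by atom environment:
  4 × C (aromatic): no H
  2 × C: no H
  1 × C: 3 H
  1 × C: 1 H
  1 × O: no H
  1 × O (charge -1): no H
  1 × S: 1 H
  1 × S (aromatic): no H
  Total hydrogens = 5.
Net charge -1.
Molecular formula: C8H5O2S2-

C8H5O2S2-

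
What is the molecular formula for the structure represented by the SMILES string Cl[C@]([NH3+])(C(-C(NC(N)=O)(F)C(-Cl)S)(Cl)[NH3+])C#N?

[C6H11Cl3FN5OS]2+

Heavy atoms from the SMILES: 6 C, 3 Cl, 1 F, 5 N, 1 O, 1 S.
Implicit hydrogens by atom environment:
  5 × C: no H
  3 × Cl: no H
  2 × N (charge +1): 3 H each → 6
  1 × C: 1 H
  1 × F: no H
  1 × N: 2 H
  1 × N: 1 H
  1 × N: no H
  1 × O: no H
  1 × S: 1 H
  Total hydrogens = 11.
Net charge +2.
Molecular formula: [C6H11Cl3FN5OS]2+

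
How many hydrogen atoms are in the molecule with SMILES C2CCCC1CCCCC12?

18

Hydrogens are implicit in SMILES; fill each atom to its normal valence:
  8 × C: 2 H each → 16
  2 × C: 1 H each → 2
  Total hydrogens = 18.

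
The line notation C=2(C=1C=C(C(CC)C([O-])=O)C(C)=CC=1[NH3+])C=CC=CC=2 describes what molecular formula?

C17H19NO2

Heavy atoms from the SMILES: 17 C, 1 N, 2 O.
Implicit hydrogens by atom environment:
  7 × C (aromatic): 1 H each → 7
  5 × C (aromatic): no H
  2 × C: 3 H each → 6
  1 × C: 2 H
  1 × C: 1 H
  1 × C: no H
  1 × N (charge +1): 3 H
  1 × O: no H
  1 × O (charge -1): no H
  Total hydrogens = 19.
Molecular formula: C17H19NO2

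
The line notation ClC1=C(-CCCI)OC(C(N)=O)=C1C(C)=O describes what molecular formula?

C10H11ClINO3

Heavy atoms from the SMILES: 10 C, 1 Cl, 1 I, 1 N, 3 O.
Implicit hydrogens by atom environment:
  4 × C (aromatic): no H
  3 × C: 2 H each → 6
  2 × C: no H
  2 × O: no H
  1 × C: 3 H
  1 × Cl: no H
  1 × I: no H
  1 × N: 2 H
  1 × O (aromatic): no H
  Total hydrogens = 11.
Molecular formula: C10H11ClINO3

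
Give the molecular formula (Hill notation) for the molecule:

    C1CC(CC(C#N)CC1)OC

Heavy atoms from the SMILES: 9 C, 1 N, 1 O.
Implicit hydrogens by atom environment:
  5 × C: 2 H each → 10
  2 × C: 1 H each → 2
  1 × C: 3 H
  1 × C: no H
  1 × N: no H
  1 × O: no H
  Total hydrogens = 15.
Molecular formula: C9H15NO

C9H15NO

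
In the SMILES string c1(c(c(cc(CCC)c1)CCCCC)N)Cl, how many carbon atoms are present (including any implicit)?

The symbol for carbon appears 14 times in the SMILES. Lowercase c denotes aromatic carbon and counts toward C.

14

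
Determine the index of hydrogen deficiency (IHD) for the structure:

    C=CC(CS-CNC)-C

Molecular formula from the SMILES: C7H15NS.
DoU = (2C + 2 + N − H − X)/2 = (2·7 + 2 + 1 − 15 − 0)/2 = 2/2 = 1.
(Structurally: 0 ring(s) + 1 π bond(s) = 1.)

1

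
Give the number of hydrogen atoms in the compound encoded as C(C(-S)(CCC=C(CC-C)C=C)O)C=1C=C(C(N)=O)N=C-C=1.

Hydrogens are implicit in SMILES; fill each atom to its normal valence:
  6 × C: 2 H each → 12
  3 × C (aromatic): 1 H each → 3
  3 × C: no H
  2 × C: 1 H each → 2
  2 × C (aromatic): no H
  1 × C: 3 H
  1 × N: 2 H
  1 × N (aromatic): no H
  1 × O: 1 H
  1 × O: no H
  1 × S: 1 H
  Total hydrogens = 24.

24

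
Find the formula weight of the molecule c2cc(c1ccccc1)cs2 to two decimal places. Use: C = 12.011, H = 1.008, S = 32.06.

160.23

Molecular formula: C10H8S.
M = 10×12.011 + 8×1.008 + 1×32.06 = 160.23 g/mol.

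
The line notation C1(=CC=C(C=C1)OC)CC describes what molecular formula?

Heavy atoms from the SMILES: 9 C, 1 O.
Implicit hydrogens by atom environment:
  4 × C (aromatic): 1 H each → 4
  2 × C: 3 H each → 6
  2 × C (aromatic): no H
  1 × C: 2 H
  1 × O: no H
  Total hydrogens = 12.
Molecular formula: C9H12O

C9H12O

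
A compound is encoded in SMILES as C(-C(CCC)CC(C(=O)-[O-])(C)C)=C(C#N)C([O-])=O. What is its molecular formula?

[C13H17NO4]2-

Heavy atoms from the SMILES: 13 C, 1 N, 4 O.
Implicit hydrogens by atom environment:
  5 × C: no H
  3 × C: 3 H each → 9
  3 × C: 2 H each → 6
  2 × C: 1 H each → 2
  2 × O: no H
  2 × O (charge -1): no H
  1 × N: no H
  Total hydrogens = 17.
Net charge -2.
Molecular formula: [C13H17NO4]2-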